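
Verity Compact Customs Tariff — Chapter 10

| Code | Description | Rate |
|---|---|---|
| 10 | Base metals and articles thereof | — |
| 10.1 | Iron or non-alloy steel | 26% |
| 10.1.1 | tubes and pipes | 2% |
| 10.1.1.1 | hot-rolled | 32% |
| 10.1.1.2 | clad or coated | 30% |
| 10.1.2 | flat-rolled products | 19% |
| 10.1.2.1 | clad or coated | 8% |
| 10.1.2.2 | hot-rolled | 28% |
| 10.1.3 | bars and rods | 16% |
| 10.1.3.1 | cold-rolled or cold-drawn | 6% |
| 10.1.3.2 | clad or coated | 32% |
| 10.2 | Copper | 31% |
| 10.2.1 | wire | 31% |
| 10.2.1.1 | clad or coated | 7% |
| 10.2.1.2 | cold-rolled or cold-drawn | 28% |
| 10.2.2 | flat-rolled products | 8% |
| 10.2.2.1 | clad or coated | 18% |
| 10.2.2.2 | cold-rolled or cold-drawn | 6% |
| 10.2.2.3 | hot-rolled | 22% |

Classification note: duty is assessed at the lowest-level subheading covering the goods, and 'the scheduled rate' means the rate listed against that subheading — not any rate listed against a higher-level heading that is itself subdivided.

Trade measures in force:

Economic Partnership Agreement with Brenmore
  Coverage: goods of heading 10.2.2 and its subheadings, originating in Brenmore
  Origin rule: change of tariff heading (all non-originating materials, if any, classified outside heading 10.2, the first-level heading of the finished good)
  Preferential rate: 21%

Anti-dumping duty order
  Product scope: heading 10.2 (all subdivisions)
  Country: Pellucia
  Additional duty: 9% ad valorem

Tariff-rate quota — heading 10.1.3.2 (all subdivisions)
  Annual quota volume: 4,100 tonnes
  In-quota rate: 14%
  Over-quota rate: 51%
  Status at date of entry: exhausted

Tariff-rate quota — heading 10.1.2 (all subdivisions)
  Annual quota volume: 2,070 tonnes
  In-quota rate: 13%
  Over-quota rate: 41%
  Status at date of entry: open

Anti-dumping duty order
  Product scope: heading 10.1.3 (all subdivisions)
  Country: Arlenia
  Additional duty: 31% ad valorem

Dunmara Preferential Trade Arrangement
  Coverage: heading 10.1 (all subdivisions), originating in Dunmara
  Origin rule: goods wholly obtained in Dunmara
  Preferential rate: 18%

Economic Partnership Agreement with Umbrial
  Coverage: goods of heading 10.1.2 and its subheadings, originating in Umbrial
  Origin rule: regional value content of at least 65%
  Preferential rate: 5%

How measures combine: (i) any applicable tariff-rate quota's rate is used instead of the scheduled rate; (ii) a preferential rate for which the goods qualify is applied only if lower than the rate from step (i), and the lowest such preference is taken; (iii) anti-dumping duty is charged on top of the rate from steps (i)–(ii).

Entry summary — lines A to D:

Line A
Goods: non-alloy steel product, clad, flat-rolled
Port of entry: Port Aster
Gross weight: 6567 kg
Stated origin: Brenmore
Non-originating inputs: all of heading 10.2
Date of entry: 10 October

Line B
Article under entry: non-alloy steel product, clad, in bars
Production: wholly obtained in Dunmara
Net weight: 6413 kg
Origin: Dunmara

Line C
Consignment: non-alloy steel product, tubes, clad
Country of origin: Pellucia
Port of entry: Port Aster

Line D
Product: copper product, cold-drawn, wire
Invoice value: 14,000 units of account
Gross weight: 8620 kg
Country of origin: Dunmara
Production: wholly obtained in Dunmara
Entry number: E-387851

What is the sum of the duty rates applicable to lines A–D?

Line A: non-alloy steel → 10.1; flat-rolled → 10.1.2; clad → 10.1.2.1. Scheduled 8%. quota on 10.1.2 open → in-quota 13%; Brenmore agreement on 10.2.2: 10.1.2.1 not covered. → 13%.
Line B: non-alloy steel → 10.1; in bars → 10.1.3; clad → 10.1.3.2. Scheduled 32%. quota on 10.1.3.2 exhausted → over-quota 51%; Dunmara agreement on 10.1: wholly obtained → 18% available; preferential 18%. → 18%.
Line C: non-alloy steel → 10.1; tubes → 10.1.1; clad → 10.1.1.2. Scheduled 30%. No special measure applies. → 30%.
Line D: copper → 10.2; wire → 10.2.1; cold-drawn → 10.2.1.2. Scheduled 28%. Dunmara agreement on 10.1: 10.2.1.2 not covered. → 28%.
Sum: 13% + 18% + 30% + 28% = 89%.

89%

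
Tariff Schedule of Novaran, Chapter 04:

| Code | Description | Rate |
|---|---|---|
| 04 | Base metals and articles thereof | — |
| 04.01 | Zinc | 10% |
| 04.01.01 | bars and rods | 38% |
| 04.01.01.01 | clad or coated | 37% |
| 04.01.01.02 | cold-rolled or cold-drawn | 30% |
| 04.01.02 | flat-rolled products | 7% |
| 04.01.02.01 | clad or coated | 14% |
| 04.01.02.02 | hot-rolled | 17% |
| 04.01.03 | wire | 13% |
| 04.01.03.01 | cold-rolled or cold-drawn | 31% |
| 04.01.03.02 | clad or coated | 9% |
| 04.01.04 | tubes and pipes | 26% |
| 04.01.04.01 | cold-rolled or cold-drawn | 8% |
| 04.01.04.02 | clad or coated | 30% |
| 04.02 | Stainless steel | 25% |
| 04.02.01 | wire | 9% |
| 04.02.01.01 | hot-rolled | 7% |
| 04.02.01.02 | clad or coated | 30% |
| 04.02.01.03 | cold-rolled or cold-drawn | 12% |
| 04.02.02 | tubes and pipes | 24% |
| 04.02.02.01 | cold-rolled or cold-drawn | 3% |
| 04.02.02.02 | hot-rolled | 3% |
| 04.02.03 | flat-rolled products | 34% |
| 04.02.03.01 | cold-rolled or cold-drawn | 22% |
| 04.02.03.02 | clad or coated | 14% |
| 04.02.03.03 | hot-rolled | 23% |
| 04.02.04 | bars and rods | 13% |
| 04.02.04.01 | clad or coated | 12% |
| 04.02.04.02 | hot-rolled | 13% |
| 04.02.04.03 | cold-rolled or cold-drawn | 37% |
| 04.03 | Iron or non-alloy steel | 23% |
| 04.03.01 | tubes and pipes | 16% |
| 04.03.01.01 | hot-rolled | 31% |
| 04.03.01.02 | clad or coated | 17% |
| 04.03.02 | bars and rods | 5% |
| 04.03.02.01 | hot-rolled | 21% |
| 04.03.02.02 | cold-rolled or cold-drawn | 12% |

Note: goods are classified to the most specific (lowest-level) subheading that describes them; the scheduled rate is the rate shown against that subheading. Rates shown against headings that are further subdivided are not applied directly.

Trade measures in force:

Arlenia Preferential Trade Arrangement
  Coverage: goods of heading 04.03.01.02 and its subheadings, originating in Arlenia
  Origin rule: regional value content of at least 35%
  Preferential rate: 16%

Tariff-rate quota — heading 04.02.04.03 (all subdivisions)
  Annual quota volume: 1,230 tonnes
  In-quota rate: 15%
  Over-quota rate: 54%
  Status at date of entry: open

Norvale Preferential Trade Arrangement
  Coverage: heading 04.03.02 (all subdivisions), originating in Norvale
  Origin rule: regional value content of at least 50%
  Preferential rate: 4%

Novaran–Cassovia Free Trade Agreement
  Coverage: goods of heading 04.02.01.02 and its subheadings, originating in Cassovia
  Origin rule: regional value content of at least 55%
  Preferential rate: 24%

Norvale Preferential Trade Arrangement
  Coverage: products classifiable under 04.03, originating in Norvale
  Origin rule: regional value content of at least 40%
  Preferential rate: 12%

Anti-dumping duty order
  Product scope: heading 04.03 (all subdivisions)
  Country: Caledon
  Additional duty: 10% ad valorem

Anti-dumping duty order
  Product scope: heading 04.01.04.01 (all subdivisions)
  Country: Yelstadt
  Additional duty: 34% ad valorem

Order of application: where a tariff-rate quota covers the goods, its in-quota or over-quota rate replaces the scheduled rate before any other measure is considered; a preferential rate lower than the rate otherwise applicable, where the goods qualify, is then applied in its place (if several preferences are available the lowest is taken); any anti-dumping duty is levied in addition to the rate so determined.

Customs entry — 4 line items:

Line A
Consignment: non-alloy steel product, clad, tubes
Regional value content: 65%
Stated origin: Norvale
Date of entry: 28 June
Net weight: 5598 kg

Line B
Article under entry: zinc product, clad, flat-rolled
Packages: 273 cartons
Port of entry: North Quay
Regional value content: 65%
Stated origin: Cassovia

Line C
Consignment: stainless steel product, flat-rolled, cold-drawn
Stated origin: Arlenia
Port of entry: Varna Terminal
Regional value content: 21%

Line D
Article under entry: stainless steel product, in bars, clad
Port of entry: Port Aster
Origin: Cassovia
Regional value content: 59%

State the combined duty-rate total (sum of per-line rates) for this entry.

Line A: non-alloy steel → 04.03; tubes → 04.03.01; clad → 04.03.01.02. Scheduled 17%. Norvale agreement on 04.03.02: 04.03.01.02 not covered; Norvale agreement on 04.03: RVC ≥ 40% → 12% available; preferential 12%. → 12%.
Line B: zinc → 04.01; flat-rolled → 04.01.02; clad → 04.01.02.01. Scheduled 14%. Cassovia agreement on 04.02.01.02: 04.01.02.01 not covered. → 14%.
Line C: stainless steel → 04.02; flat-rolled → 04.02.03; cold-drawn → 04.02.03.01. Scheduled 22%. Arlenia agreement on 04.03.01.02: 04.02.03.01 not covered. → 22%.
Line D: stainless steel → 04.02; in bars → 04.02.04; clad → 04.02.04.01. Scheduled 12%. Cassovia agreement on 04.02.01.02: 04.02.04.01 not covered. → 12%.
Sum: 12% + 14% + 22% + 12% = 60%.

60%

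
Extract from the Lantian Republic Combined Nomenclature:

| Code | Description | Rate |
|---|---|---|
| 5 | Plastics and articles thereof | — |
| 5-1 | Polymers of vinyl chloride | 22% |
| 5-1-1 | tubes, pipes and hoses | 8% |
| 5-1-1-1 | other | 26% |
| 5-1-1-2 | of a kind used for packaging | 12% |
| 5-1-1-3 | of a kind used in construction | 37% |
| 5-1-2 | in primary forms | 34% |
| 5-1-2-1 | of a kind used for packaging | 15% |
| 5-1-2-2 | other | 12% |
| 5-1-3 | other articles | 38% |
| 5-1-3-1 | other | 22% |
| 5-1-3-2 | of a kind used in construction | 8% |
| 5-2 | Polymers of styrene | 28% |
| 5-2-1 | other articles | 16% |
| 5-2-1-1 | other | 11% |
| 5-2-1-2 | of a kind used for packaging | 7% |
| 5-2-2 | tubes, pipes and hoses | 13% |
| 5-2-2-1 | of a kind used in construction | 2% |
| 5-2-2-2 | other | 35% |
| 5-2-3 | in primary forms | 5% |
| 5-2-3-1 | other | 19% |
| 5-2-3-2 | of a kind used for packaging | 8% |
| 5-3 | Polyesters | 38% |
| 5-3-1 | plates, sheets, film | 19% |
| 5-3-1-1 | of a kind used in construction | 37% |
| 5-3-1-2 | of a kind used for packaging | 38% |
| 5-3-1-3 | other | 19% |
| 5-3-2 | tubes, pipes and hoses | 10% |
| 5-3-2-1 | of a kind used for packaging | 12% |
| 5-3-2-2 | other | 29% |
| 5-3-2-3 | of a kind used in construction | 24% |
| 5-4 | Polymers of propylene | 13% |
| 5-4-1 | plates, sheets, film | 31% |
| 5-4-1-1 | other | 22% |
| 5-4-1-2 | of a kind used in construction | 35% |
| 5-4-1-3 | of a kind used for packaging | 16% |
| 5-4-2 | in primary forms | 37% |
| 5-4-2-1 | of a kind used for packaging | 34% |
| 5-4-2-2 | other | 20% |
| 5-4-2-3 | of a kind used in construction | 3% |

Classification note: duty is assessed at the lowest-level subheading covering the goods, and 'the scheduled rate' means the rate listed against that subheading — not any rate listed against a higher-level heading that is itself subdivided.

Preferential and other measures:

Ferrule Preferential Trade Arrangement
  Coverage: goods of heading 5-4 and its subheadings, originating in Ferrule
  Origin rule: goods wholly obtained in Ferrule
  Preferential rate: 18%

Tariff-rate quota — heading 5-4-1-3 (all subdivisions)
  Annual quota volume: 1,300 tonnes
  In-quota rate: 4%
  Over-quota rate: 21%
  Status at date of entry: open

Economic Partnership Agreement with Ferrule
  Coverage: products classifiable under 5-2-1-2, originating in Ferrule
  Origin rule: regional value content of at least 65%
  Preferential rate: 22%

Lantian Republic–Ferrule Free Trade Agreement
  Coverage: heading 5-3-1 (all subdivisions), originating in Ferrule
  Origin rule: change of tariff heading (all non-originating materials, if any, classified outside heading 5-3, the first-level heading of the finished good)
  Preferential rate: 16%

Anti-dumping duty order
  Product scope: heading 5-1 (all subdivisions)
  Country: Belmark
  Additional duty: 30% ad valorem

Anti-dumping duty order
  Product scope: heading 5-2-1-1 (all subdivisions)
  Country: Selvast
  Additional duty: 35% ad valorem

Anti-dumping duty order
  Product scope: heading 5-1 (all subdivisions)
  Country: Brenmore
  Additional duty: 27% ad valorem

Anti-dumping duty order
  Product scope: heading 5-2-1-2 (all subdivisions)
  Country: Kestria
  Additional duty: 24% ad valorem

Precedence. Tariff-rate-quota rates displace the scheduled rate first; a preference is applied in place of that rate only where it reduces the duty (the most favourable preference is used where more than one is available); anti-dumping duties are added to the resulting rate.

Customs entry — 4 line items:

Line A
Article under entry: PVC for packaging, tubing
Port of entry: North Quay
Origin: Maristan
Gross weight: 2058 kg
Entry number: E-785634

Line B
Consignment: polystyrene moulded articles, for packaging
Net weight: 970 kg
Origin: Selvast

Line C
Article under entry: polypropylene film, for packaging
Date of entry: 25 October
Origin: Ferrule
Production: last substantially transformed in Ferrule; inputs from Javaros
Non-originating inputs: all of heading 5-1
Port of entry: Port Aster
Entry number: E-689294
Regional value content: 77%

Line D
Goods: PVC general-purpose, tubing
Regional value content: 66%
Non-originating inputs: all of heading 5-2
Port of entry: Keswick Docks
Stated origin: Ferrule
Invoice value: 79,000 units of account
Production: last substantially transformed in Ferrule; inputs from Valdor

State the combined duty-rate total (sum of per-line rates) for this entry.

49%

Line A: PVC → 5-1; tubing → 5-1-1; for packaging → 5-1-1-2. Scheduled 12%. No special measure applies. → 12%.
Line B: polystyrene → 5-2; moulded articles → 5-2-1; for packaging → 5-2-1-2. Scheduled 7%. No special measure applies. → 7%.
Line C: polypropylene → 5-4; film → 5-4-1; for packaging → 5-4-1-3. Scheduled 16%. quota on 5-4-1-3 open → in-quota 4%; Ferrule agreement on 5-4: not wholly obtained; Ferrule agreement on 5-2-1-2: 5-4-1-3 not covered; Ferrule agreement on 5-3-1: 5-4-1-3 not covered. → 4%.
Line D: PVC → 5-1; tubing → 5-1-1; general-purpose → 5-1-1-1. Scheduled 26%. Ferrule agreement on 5-4: 5-1-1-1 not covered; Ferrule agreement on 5-2-1-2: 5-1-1-1 not covered; Ferrule agreement on 5-3-1: 5-1-1-1 not covered. → 26%.
Sum: 12% + 7% + 4% + 26% = 49%.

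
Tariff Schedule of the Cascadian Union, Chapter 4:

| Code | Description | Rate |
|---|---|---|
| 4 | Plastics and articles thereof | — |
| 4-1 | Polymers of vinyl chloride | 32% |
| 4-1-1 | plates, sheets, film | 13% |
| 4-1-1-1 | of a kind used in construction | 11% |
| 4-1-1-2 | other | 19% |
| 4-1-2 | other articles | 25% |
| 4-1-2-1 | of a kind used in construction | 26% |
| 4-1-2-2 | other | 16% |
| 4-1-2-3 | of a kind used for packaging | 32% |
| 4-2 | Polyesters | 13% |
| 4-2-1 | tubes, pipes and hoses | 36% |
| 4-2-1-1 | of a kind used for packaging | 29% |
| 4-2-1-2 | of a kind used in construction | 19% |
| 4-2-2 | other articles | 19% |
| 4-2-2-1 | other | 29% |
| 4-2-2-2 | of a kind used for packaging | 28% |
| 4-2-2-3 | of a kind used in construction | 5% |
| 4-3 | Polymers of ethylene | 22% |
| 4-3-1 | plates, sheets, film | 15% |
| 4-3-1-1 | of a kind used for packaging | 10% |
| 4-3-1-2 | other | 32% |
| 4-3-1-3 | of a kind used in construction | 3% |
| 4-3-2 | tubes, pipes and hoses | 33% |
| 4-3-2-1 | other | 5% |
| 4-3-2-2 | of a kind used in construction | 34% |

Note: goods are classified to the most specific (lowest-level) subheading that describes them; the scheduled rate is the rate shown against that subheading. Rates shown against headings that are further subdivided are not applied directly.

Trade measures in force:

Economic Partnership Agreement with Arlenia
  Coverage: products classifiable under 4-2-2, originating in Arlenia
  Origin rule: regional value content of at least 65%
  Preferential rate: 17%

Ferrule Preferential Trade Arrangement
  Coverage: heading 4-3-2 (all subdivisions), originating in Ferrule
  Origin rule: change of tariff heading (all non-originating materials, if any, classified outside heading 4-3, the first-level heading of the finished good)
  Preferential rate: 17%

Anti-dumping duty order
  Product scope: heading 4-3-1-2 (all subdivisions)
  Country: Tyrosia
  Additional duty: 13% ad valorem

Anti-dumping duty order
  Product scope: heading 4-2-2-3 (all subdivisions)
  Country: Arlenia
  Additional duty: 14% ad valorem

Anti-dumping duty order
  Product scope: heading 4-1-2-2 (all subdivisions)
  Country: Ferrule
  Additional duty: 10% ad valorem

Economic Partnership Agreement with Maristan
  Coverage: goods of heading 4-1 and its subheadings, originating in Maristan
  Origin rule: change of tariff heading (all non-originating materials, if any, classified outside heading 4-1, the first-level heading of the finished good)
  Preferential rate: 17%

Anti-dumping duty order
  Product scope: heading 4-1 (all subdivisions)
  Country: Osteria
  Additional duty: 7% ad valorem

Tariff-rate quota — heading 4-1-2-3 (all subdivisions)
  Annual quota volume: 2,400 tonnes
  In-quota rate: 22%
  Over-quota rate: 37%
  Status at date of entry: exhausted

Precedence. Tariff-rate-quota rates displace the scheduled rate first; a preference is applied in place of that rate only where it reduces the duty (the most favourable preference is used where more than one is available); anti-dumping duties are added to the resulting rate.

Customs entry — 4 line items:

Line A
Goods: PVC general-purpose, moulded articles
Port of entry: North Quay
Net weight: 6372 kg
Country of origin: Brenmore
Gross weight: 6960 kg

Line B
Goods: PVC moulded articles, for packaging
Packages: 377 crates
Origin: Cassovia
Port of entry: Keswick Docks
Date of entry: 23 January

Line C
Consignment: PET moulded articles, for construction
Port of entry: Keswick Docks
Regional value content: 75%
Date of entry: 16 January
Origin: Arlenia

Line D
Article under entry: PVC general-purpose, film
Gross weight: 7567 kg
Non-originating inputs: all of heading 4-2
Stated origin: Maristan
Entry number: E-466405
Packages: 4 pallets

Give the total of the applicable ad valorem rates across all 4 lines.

Line A: PVC → 4-1; moulded articles → 4-1-2; general-purpose → 4-1-2-2. Scheduled 16%. No special measure applies. → 16%.
Line B: PVC → 4-1; moulded articles → 4-1-2; for packaging → 4-1-2-3. Scheduled 32%. quota on 4-1-2-3 exhausted → over-quota 37%. → 37%.
Line C: PET → 4-2; moulded articles → 4-2-2; for construction → 4-2-2-3. Scheduled 5%. Arlenia agreement on 4-2-2: RVC ≥ 65% → 17% available; preference 17% not lower than 5% → no reduction; anti-dumping (Arlenia, 4-2-2-3): +14%; total 5% + 14% = 19%. → 19%.
Line D: PVC → 4-1; film → 4-1-1; general-purpose → 4-1-1-2. Scheduled 19%. Maristan agreement on 4-1: CTH met → 17% available; preferential 17%. → 17%.
Sum: 16% + 37% + 19% + 17% = 89%.

89%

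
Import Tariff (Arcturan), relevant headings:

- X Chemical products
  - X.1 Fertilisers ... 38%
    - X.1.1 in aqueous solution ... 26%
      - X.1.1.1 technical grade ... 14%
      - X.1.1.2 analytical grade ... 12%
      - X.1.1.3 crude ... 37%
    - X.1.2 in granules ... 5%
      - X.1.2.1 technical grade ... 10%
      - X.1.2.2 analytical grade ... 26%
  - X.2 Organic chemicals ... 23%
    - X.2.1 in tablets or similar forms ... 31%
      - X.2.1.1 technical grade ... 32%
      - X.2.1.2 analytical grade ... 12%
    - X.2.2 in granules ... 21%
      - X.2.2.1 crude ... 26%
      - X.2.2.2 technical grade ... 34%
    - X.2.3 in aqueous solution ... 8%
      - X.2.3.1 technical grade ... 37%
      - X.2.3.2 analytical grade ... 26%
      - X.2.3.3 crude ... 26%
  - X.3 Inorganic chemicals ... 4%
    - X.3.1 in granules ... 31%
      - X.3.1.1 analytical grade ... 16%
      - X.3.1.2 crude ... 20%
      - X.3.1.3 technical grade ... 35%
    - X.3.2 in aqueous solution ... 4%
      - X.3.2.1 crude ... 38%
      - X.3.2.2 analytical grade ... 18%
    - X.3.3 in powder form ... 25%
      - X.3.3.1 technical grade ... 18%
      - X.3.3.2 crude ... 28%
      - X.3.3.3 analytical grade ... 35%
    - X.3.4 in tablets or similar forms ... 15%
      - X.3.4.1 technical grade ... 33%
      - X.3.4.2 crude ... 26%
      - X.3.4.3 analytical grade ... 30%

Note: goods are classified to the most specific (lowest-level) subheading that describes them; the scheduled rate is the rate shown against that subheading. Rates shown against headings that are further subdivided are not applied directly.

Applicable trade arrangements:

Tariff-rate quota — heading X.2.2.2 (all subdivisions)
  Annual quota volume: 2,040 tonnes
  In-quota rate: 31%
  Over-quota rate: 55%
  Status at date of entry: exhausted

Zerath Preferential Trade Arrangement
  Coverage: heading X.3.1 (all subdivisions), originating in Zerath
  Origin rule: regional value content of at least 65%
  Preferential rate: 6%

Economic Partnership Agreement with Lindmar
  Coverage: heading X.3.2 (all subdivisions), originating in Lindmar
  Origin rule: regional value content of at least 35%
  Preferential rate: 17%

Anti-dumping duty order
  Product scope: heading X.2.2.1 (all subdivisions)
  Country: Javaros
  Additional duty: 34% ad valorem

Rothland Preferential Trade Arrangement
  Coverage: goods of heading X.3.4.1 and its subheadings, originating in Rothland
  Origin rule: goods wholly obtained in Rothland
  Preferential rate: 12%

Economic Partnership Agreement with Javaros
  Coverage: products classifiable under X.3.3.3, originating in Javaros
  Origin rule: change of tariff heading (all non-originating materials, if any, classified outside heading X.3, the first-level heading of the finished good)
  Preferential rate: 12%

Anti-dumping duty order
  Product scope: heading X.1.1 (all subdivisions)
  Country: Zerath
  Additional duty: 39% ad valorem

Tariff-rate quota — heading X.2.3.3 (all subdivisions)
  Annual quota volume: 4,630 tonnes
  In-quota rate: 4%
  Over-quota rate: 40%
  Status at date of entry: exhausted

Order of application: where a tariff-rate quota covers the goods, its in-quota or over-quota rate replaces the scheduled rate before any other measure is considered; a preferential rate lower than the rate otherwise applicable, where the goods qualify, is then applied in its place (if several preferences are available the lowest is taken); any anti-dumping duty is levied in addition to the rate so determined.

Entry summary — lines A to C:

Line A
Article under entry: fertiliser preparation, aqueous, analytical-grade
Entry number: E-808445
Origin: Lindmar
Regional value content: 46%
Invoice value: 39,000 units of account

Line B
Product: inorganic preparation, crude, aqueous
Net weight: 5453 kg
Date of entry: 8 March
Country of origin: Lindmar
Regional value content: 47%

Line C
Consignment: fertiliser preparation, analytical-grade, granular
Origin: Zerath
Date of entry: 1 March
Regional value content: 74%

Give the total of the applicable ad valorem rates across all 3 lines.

Line A: fertiliser → X.1; aqueous → X.1.1; analytical-grade → X.1.1.2. Scheduled 12%. Lindmar agreement on X.3.2: X.1.1.2 not covered. → 12%.
Line B: inorganic → X.3; aqueous → X.3.2; crude → X.3.2.1. Scheduled 38%. Lindmar agreement on X.3.2: RVC ≥ 35% → 17% available; preferential 17%. → 17%.
Line C: fertiliser → X.1; granular → X.1.2; analytical-grade → X.1.2.2. Scheduled 26%. Zerath agreement on X.3.1: X.1.2.2 not covered. → 26%.
Sum: 12% + 17% + 26% = 55%.

55%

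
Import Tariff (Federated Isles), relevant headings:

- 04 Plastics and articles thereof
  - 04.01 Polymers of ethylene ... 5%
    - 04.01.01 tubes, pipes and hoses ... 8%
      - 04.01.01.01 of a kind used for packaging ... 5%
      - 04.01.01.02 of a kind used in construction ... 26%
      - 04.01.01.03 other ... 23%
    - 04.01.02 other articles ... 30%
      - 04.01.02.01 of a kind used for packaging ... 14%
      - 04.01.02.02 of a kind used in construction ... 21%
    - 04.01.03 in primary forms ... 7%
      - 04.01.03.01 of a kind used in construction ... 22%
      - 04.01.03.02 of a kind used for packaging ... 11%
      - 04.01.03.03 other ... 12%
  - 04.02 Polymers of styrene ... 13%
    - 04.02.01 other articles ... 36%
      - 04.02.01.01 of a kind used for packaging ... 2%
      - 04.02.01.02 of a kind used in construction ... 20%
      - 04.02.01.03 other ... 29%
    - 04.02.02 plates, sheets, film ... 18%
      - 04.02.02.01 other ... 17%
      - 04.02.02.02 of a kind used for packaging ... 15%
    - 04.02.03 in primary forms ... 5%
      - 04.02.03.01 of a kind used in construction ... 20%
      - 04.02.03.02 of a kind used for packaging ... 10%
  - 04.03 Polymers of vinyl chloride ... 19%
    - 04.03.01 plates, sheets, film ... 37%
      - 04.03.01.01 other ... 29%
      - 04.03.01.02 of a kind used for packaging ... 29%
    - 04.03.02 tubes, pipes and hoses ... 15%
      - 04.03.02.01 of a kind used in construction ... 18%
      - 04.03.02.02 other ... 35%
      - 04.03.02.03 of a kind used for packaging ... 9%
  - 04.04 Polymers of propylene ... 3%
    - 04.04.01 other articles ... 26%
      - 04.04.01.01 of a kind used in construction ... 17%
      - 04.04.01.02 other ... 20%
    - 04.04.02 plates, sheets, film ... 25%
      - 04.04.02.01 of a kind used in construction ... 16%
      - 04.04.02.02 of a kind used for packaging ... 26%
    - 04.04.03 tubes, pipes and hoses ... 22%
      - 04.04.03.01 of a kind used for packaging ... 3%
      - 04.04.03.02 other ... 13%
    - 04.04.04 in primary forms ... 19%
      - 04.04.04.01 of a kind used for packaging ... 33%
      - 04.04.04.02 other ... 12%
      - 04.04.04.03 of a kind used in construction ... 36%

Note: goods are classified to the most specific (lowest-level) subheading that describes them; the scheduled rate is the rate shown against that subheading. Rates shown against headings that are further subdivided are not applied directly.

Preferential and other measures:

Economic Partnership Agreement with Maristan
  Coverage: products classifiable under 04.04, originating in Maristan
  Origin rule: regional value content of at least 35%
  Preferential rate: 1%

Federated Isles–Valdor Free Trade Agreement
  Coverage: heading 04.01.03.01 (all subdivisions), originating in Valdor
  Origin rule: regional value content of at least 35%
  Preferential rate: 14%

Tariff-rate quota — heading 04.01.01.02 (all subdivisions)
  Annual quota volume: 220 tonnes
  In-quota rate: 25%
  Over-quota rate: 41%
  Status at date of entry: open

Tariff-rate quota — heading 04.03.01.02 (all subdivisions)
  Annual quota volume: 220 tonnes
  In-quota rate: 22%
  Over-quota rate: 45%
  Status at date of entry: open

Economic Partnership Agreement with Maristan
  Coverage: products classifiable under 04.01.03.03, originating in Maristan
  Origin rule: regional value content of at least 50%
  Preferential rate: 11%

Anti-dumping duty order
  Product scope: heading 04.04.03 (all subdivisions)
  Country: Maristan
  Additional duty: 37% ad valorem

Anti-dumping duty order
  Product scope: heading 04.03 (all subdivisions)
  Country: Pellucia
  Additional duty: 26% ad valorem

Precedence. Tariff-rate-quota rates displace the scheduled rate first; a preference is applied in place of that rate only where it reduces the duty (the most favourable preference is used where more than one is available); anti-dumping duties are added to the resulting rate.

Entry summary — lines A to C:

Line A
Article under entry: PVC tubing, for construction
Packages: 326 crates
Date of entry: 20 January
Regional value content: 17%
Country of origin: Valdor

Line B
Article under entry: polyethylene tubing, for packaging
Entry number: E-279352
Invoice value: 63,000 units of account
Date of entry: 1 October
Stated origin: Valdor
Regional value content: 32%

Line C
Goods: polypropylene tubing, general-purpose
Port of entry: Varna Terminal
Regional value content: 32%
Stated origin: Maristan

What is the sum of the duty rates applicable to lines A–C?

73%

Line A: PVC → 04.03; tubing → 04.03.02; for construction → 04.03.02.01. Scheduled 18%. Valdor agreement on 04.01.03.01: 04.03.02.01 not covered. → 18%.
Line B: polyethylene → 04.01; tubing → 04.01.01; for packaging → 04.01.01.01. Scheduled 5%. Valdor agreement on 04.01.03.01: 04.01.01.01 not covered. → 5%.
Line C: polypropylene → 04.04; tubing → 04.04.03; general-purpose → 04.04.03.02. Scheduled 13%. Maristan agreement on 04.04: RVC < 35%; Maristan agreement on 04.01.03.03: 04.04.03.02 not covered; anti-dumping (Maristan, 04.04.03): +37%; total 13% + 37% = 50%. → 50%.
Sum: 18% + 5% + 50% = 73%.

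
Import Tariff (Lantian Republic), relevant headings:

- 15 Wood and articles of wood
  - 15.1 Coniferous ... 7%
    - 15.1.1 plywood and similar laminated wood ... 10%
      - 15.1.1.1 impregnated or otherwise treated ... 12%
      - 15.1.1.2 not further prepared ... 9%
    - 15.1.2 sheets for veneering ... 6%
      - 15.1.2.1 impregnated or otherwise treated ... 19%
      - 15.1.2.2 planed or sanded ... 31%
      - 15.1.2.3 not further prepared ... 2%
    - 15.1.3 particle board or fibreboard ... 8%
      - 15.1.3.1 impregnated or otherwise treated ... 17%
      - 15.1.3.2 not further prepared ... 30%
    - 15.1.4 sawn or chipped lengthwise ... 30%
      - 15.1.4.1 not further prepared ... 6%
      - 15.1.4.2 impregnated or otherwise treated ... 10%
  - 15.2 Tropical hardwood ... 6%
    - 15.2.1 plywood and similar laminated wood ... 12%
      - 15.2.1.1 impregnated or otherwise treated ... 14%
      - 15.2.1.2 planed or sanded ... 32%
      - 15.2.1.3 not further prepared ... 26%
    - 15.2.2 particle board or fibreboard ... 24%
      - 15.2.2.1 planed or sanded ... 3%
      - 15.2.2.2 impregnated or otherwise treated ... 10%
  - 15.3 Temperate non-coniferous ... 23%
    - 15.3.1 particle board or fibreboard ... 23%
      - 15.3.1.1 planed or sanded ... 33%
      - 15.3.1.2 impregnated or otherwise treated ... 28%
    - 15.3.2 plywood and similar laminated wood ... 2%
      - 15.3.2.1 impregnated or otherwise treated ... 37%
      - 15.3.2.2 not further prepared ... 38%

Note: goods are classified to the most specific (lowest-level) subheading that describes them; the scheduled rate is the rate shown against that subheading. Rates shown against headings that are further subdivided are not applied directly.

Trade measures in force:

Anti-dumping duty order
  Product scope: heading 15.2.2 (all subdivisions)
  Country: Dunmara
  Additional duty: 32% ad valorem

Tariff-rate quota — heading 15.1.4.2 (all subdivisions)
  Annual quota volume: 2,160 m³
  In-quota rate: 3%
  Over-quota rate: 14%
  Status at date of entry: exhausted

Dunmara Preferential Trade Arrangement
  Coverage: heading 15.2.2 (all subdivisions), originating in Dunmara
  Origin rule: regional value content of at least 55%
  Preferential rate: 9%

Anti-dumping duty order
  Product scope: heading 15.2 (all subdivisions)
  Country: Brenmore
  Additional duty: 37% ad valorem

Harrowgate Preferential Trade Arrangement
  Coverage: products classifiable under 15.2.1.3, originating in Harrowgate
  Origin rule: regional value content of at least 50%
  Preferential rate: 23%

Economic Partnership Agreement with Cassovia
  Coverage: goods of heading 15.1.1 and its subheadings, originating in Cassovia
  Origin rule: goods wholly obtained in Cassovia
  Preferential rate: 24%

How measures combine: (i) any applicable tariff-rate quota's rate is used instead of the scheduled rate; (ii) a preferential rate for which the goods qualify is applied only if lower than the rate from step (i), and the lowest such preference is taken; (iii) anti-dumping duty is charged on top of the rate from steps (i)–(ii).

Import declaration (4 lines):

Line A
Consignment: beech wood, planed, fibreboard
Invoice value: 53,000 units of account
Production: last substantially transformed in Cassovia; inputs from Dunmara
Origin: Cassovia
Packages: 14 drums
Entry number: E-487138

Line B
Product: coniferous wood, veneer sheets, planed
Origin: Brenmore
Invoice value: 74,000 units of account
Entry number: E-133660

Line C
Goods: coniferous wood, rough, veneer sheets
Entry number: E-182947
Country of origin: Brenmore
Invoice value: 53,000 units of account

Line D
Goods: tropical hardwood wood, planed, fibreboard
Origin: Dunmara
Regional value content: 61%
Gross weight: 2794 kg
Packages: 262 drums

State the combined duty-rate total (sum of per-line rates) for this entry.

Line A: beech → 15.3; fibreboard → 15.3.1; planed → 15.3.1.1. Scheduled 33%. Cassovia agreement on 15.1.1: 15.3.1.1 not covered. → 33%.
Line B: coniferous → 15.1; veneer sheets → 15.1.2; planed → 15.1.2.2. Scheduled 31%. No special measure applies. → 31%.
Line C: coniferous → 15.1; veneer sheets → 15.1.2; rough → 15.1.2.3. Scheduled 2%. No special measure applies. → 2%.
Line D: tropical hardwood → 15.2; fibreboard → 15.2.2; planed → 15.2.2.1. Scheduled 3%. Dunmara agreement on 15.2.2: RVC ≥ 55% → 9% available; preference 9% not lower than 3% → no reduction; anti-dumping (Dunmara, 15.2.2): +32%; total 3% + 32% = 35%. → 35%.
Sum: 33% + 31% + 2% + 35% = 101%.

101%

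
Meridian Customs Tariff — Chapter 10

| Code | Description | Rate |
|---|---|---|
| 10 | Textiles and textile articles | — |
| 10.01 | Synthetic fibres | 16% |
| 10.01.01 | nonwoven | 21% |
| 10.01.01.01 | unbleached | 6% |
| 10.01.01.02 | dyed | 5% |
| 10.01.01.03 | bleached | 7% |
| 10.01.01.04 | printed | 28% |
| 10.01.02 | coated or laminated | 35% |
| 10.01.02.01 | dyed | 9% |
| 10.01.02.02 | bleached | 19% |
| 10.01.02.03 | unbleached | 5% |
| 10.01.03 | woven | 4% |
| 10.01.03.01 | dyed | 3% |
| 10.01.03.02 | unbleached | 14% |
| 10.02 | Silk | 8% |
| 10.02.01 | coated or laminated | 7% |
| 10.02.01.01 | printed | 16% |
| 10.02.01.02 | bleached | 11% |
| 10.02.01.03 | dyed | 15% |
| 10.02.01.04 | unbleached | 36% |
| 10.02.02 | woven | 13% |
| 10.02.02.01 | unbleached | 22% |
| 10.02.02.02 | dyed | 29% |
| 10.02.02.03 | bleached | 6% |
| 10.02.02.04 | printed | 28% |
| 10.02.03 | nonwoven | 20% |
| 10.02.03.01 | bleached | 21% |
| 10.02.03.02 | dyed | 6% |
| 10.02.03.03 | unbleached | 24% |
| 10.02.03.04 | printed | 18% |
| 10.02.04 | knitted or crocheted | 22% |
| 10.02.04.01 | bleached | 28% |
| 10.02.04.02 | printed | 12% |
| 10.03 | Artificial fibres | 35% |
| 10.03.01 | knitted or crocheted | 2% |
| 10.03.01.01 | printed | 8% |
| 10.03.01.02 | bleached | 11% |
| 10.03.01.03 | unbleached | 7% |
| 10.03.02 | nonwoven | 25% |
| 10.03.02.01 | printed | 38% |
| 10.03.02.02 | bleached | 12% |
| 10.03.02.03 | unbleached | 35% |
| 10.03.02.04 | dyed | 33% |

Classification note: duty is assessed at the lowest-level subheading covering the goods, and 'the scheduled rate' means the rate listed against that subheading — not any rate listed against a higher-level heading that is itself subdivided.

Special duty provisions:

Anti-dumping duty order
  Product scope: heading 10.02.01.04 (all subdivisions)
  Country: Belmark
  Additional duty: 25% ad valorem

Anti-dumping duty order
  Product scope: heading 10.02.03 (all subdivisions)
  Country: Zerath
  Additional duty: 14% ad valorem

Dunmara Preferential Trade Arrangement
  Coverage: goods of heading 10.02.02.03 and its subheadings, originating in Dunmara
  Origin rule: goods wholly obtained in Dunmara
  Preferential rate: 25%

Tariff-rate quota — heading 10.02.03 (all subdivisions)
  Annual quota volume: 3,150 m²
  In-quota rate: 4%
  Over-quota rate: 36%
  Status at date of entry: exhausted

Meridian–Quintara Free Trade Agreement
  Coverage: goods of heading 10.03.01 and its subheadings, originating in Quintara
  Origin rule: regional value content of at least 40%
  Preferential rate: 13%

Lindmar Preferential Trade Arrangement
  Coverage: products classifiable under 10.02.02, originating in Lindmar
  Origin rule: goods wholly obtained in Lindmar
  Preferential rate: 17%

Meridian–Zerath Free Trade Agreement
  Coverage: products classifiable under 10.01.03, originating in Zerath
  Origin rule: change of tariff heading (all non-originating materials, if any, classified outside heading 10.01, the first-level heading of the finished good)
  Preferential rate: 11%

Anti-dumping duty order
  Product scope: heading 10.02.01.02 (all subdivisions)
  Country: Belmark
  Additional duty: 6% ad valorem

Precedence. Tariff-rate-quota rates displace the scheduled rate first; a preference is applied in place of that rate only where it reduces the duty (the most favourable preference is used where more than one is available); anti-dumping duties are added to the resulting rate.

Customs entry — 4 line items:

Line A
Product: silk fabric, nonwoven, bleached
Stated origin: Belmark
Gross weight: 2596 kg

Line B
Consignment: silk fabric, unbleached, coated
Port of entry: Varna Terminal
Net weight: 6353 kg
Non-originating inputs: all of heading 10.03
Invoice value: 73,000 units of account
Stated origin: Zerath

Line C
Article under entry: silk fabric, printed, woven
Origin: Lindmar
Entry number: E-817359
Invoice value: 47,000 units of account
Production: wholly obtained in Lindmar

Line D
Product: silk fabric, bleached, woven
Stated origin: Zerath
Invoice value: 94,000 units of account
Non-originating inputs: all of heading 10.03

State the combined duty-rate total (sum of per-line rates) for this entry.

Line A: silk → 10.02; nonwoven → 10.02.03; bleached → 10.02.03.01. Scheduled 21%. quota on 10.02.03 exhausted → over-quota 36%. → 36%.
Line B: silk → 10.02; coated → 10.02.01; unbleached → 10.02.01.04. Scheduled 36%. Zerath agreement on 10.01.03: 10.02.01.04 not covered. → 36%.
Line C: silk → 10.02; woven → 10.02.02; printed → 10.02.02.04. Scheduled 28%. Lindmar agreement on 10.02.02: wholly obtained → 17% available; preferential 17%. → 17%.
Line D: silk → 10.02; woven → 10.02.02; bleached → 10.02.02.03. Scheduled 6%. Zerath agreement on 10.01.03: 10.02.02.03 not covered. → 6%.
Sum: 36% + 36% + 17% + 6% = 95%.

95%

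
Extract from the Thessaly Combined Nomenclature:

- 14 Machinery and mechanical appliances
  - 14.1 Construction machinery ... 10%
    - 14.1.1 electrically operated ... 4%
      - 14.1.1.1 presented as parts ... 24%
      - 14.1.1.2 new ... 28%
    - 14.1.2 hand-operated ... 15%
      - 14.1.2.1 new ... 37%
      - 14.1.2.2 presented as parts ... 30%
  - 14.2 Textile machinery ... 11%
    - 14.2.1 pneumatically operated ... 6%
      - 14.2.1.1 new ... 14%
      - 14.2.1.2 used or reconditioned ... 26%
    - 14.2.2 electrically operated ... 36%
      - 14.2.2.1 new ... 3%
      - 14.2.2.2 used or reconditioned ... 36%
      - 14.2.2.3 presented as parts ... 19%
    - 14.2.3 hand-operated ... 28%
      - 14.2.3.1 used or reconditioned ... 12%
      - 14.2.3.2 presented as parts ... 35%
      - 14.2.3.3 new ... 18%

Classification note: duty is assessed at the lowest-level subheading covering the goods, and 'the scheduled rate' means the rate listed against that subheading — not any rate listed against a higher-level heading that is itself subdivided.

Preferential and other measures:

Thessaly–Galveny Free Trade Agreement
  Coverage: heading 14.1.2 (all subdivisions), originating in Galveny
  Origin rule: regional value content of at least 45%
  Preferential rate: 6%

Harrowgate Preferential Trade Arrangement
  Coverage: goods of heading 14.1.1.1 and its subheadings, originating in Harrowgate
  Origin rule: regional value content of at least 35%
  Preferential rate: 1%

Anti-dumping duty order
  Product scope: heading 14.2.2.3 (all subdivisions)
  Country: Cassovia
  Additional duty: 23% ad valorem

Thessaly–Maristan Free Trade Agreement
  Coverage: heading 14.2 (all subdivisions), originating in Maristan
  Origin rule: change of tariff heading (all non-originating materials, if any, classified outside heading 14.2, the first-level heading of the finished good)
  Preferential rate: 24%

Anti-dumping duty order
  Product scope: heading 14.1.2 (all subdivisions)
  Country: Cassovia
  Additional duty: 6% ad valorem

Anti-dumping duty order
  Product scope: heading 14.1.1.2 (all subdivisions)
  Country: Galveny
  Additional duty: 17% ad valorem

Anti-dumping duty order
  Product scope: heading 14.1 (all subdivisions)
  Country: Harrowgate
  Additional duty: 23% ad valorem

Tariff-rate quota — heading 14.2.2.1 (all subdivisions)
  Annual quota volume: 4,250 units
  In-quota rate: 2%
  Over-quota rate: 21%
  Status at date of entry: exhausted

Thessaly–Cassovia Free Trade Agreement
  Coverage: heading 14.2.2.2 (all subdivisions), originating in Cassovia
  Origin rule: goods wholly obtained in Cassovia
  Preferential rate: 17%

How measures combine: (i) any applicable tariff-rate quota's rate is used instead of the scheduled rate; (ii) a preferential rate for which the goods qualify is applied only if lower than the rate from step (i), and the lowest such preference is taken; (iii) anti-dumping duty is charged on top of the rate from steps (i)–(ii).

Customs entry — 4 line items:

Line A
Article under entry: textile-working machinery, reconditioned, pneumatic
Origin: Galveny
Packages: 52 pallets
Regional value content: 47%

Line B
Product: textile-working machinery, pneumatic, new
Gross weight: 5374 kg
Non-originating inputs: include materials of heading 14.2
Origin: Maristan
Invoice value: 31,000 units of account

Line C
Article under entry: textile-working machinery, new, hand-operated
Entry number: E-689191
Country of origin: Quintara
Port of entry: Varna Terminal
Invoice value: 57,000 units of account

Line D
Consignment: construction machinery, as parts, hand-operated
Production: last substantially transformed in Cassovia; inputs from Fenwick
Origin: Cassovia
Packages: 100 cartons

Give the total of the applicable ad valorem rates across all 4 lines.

94%

Line A: textile-working → 14.2; pneumatic → 14.2.1; reconditioned → 14.2.1.2. Scheduled 26%. Galveny agreement on 14.1.2: 14.2.1.2 not covered. → 26%.
Line B: textile-working → 14.2; pneumatic → 14.2.1; new → 14.2.1.1. Scheduled 14%. Maristan agreement on 14.2: CTH not met. → 14%.
Line C: textile-working → 14.2; hand-operated → 14.2.3; new → 14.2.3.3. Scheduled 18%. No special measure applies. → 18%.
Line D: construction → 14.1; hand-operated → 14.1.2; as parts → 14.1.2.2. Scheduled 30%. Cassovia agreement on 14.2.2.2: 14.1.2.2 not covered; anti-dumping (Cassovia, 14.1.2): +6%; total 30% + 6% = 36%. → 36%.
Sum: 26% + 14% + 18% + 36% = 94%.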